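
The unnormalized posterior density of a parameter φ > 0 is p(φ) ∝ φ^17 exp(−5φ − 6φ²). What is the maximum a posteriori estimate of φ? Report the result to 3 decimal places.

φ̂_MAP = 1.000

ℓ'(φ) = 17/φ − 5 − 12φ. Setting this to zero and multiplying by φ: 12φ² + 5φ − 17 = 0.
φ = (−5 + √(5² + 4·12·17)) / (2·12) = (−5 + √841) / 24 = (−5 + 29)/24 = 1.
ℓ''(φ) = −17/φ² − 12 < 0, confirming a maximum.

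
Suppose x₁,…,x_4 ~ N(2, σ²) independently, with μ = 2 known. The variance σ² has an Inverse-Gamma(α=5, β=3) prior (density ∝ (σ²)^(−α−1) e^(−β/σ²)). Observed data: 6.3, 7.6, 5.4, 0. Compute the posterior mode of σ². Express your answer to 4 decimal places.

Sum of squared deviations about the known mean: SS = (6.3−2)² + (7.6−2)² + (5.4−2)² + (0−2)² = 65.41.
The Normal likelihood contributes (σ²)^(−n/2) exp(−SS/(2σ²)), so the posterior is Inverse-Gamma(α + n/2, β + SS/2) = Inverse-Gamma(7, 35.705).
The mode of Inverse-Gamma(a, b) is b/(a+1) = 35.705/8 ≈ 4.4631.

σ̂²_MAP = 4.4631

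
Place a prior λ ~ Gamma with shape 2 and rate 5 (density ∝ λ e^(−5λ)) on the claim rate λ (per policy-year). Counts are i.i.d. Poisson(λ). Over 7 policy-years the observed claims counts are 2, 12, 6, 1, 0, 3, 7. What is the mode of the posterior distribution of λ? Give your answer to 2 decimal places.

λ̂_MAP = 2.67

Σxᵢ = 2+12+6+1+0+3+7 = 31, with n = 7.
Posterior ∝ λe^(−5λ) · λ^31e^(−7λ) = λ^32e^(−12λ), i.e. Gamma(shape=33, rate=12).
The mode of a Gamma(a, b) with a ≥ 1 (shape–rate) is (a−1)/b = 32/12 ≈ 2.67.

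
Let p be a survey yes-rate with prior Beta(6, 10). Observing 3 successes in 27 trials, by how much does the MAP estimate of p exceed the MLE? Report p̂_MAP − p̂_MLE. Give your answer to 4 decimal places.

Posterior is Beta(9, 34); MAP = (9−1)/(43−2) = 8/41 ≈ 0.19512.
MLE ignores the prior: p̂_MLE = k/n = 3/27 ≈ 0.11111.
Difference = 8/41 − 3/27 = 31/369 ≈ 0.0840.

MAP − MLE = 0.0840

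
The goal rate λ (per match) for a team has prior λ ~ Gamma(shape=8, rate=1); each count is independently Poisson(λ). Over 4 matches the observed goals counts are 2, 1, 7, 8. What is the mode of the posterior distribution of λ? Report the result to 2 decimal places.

λ̂_MAP = 5.00

Σxᵢ = 2+1+7+8 = 18, with n = 4.
Posterior ∝ λ^7e^(−1λ) · λ^18e^(−4λ) = λ^25e^(−5λ), i.e. Gamma(shape=26, rate=5).
The mode of a Gamma(a, b) with a ≥ 1 (shape–rate) is (a−1)/b = 25/5 ≈ 5.00.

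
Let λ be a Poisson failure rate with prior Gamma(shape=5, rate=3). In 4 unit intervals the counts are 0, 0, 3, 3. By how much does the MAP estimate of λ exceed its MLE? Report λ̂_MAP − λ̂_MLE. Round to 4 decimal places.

Σxᵢ = 6. Posterior is Gamma(11, 7); MAP = (11−1)/7 = 10/7 ≈ 1.42857.
MLE = x̄ = 6/4 ≈ 1.50000.
Difference = 10/7 − 6/4 = -1/14 ≈ -0.0714.

MAP − MLE = -0.0714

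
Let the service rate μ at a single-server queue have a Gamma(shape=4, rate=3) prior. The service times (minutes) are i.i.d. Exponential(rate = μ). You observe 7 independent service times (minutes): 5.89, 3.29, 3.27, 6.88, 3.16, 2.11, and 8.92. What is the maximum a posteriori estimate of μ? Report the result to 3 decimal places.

μ̂_MAP = 0.274

The Exponential(rate=μ) likelihood is ∝ μ^n e^(−μΣtᵢ). Here n = 7 and Σtᵢ = 5.89 + 3.29 + 3.27 + 6.88 + 3.16 + 2.11 + 8.92 = 33.52.
Posterior ∝ μ^3e^(−3μ) · μ^7e^(−33.52μ) = μ^10e^(−36.52μ), i.e. Gamma(11, 36.52).
Mode = (a−1)/b = 10/36.52 ≈ 0.274.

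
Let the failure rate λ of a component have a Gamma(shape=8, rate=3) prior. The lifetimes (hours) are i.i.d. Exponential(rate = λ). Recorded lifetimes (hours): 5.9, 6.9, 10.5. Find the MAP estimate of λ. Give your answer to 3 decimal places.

The Exponential(rate=λ) likelihood is ∝ λ^n e^(−λΣtᵢ). Here n = 3 and Σtᵢ = 5.9 + 6.9 + 10.5 = 23.3.
Posterior ∝ λ^7e^(−3λ) · λ^3e^(−23.3λ) = λ^10e^(−26.3λ), i.e. Gamma(11, 26.3).
Mode = (a−1)/b = 10/26.3 ≈ 0.380.

λ̂_MAP = 0.380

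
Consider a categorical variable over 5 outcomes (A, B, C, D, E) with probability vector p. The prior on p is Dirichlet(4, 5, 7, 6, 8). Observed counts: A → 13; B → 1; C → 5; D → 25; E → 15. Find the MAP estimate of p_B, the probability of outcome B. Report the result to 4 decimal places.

MAP estimate of p_B = 0.0595

The posterior is Dirichlet(αᵢ + nᵢ) = Dirichlet(17, 6, 12, 31, 23).
For a Dirichlet(a₁,…,a_K) with all aᵢ > 1, the mode has j-th component (aⱼ − 1)/(Σaᵢ − K).
Here Σaᵢ = 89 and K = 5, so p_B = (6 − 1)/(89 − 5) = 5/84 ≈ 0.0595.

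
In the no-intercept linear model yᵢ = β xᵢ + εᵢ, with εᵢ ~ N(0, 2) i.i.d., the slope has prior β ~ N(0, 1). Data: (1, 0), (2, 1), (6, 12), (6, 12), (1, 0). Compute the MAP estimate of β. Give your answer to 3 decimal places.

log p(β | y) = −Σ(yᵢ − βxᵢ)²/(2·2) − β²/(2·1) + const.
Setting the derivative to zero: Σxᵢ(yᵢ − βxᵢ)/2 − β/1 = 0, so β = Σxᵢyᵢ / (Σxᵢ² + σ²/τ²).
Σxᵢyᵢ = 1·0 + 2·1 + 6·12 + 6·12 + 1·0 = 146; Σxᵢ² = 78; σ²/τ² = 2.
β̂_MAP = 146 / (78 + 2) = 146/80 ≈ 1.825.

β̂_MAP = 1.825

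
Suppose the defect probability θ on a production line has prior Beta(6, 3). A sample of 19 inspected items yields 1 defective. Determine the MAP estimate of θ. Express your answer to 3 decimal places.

Prior: Beta(6, 3).
Data: 1 success in 19 trials. The binomial likelihood contributes θ(1−θ)^18, so the posterior is Beta(6+1, 3+18) = Beta(7, 21).
For Beta(a, b) with a, b > 1 the mode is (a−1)/(a+b−2) = 6/26 ≈ 0.231.

θ̂_MAP = 0.231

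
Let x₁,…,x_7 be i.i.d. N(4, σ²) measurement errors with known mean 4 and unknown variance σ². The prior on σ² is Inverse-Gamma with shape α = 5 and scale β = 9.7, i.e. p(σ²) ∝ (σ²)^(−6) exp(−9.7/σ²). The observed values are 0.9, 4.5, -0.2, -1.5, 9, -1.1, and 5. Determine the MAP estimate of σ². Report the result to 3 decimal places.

Sum of squared deviations about the known mean: SS = (0.9−4)² + (4.5−4)² + (-0.2−4)² + (-1.5−4)² + (9−4)² + (-1.1−4)² + (5−4)² = 109.76.
The Normal likelihood contributes (σ²)^(−n/2) exp(−SS/(2σ²)), so the posterior is Inverse-Gamma(α + n/2, β + SS/2) = Inverse-Gamma(8.5, 64.58).
The mode of Inverse-Gamma(a, b) is b/(a+1) = 64.58/9.5 ≈ 6.798.

σ̂²_MAP = 6.798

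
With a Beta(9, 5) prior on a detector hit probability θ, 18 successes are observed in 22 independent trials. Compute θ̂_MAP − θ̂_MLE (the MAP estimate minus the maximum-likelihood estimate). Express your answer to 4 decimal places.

Posterior is Beta(27, 9); MAP = (27−1)/(36−2) = 26/34 ≈ 0.76471.
MLE ignores the prior: θ̂_MLE = k/n = 18/22 ≈ 0.81818.
Difference = 26/34 − 18/22 = -10/187 ≈ -0.0535.

MAP − MLE = -0.0535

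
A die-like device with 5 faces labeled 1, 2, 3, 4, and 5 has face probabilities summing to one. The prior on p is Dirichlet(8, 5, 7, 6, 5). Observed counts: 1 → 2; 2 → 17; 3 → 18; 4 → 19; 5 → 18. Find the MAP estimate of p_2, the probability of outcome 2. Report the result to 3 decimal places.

The posterior is Dirichlet(αᵢ + nᵢ) = Dirichlet(10, 22, 25, 25, 23).
For a Dirichlet(a₁,…,a_K) with all aᵢ > 1, the mode has j-th component (aⱼ − 1)/(Σaᵢ − K).
Here Σaᵢ = 105 and K = 5, so p_2 = (22 − 1)/(105 − 5) = 21/100 ≈ 0.210.

MAP estimate: 0.210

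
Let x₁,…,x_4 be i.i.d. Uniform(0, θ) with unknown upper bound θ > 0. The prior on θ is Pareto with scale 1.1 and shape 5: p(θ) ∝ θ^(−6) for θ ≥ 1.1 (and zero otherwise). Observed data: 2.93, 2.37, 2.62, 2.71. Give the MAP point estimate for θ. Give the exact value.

θ̂_MAP = 2.93

The Uniform(0, θ) likelihood is θ^(−n) for θ ≥ max(xᵢ), zero otherwise. Here max(xᵢ) = 2.93.
Posterior ∝ θ^(−6) · θ^(−4) = θ^(−10) on θ ≥ max(1.1, 2.93) = 2.93.
This density is strictly decreasing in θ, so the posterior mode lies at the lower boundary of the support.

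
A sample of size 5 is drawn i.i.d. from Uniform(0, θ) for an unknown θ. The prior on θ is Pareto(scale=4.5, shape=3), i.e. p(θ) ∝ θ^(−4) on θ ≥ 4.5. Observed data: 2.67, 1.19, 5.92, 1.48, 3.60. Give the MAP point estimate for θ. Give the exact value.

θ̂_MAP = 5.92

The Uniform(0, θ) likelihood is θ^(−n) for θ ≥ max(xᵢ), zero otherwise. Here max(xᵢ) = 5.92.
Posterior ∝ θ^(−4) · θ^(−5) = θ^(−9) on θ ≥ max(4.5, 5.92) = 5.92.
This density is strictly decreasing in θ, so the posterior mode lies at the lower boundary of the support.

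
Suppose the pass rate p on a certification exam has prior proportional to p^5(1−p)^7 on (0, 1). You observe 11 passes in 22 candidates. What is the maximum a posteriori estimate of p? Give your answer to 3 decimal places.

p̂_MAP = 0.471

The prior density ∝ p^5(1−p)^7 is the kernel of Beta(6, 8).
Data: 11 successes in 22 trials. The binomial likelihood contributes p^11(1−p)^11, so the posterior is Beta(6+11, 8+11) = Beta(17, 19).
For Beta(a, b) with a, b > 1 the mode is (a−1)/(a+b−2) = 16/34 ≈ 0.471.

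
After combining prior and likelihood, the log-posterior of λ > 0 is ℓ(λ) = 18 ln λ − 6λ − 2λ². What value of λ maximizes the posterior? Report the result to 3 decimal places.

λ̂_MAP = 1.500

ℓ'(λ) = 18/λ − 6 − 4λ. Setting this to zero and multiplying by λ: 4λ² + 6λ − 18 = 0.
λ = (−6 + √(6² + 4·4·18)) / (2·4) = (−6 + √324) / 8 = (−6 + 18)/8 = 3/2.
ℓ''(λ) = −18/λ² − 4 < 0, confirming a maximum.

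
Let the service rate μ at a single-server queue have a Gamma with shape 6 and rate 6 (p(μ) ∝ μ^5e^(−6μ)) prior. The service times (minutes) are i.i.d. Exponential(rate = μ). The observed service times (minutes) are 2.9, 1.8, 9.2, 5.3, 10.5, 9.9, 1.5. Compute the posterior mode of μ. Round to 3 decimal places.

The Exponential(rate=μ) likelihood is ∝ μ^n e^(−μΣtᵢ). Here n = 7 and Σtᵢ = 2.9 + 1.8 + 9.2 + 5.3 + 10.5 + 9.9 + 1.5 = 41.1.
Posterior ∝ μ^5e^(−6μ) · μ^7e^(−41.1μ) = μ^12e^(−47.1μ), i.e. Gamma(13, 47.1).
Mode = (a−1)/b = 12/47.1 ≈ 0.255.

μ̂_MAP = 0.255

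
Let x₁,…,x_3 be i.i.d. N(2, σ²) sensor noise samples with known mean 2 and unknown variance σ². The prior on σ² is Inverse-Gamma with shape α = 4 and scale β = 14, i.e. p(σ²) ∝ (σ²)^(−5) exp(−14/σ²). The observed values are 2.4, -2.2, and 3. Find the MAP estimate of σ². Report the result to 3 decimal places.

Sum of squared deviations about the known mean: SS = (2.4−2)² + (-2.2−2)² + (3−2)² = 18.8.
The Normal likelihood contributes (σ²)^(−n/2) exp(−SS/(2σ²)), so the posterior is Inverse-Gamma(α + n/2, β + SS/2) = Inverse-Gamma(5.5, 23.4).
The mode of Inverse-Gamma(a, b) is b/(a+1) = 23.4/6.5 ≈ 3.600.

σ̂²_MAP = 3.600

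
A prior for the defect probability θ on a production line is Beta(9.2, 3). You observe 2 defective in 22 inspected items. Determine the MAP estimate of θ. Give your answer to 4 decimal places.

Prior: Beta(9.2, 3).
Data: 2 successes in 22 trials. The binomial likelihood contributes θ^2(1−θ)^20, so the posterior is Beta(9.2+2, 3+20) = Beta(11.2, 23).
For Beta(a, b) with a, b > 1 the mode is (a−1)/(a+b−2) = 10.2/32.2 ≈ 0.3168.

θ̂_MAP = 0.3168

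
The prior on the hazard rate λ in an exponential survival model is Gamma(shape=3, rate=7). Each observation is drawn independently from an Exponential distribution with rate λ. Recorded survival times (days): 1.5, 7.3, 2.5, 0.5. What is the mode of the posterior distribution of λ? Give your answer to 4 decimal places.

The Exponential(rate=λ) likelihood is ∝ λ^n e^(−λΣtᵢ). Here n = 4 and Σtᵢ = 1.5 + 7.3 + 2.5 + 0.5 = 11.8.
Posterior ∝ λ^2e^(−7λ) · λ^4e^(−11.8λ) = λ^6e^(−18.8λ), i.e. Gamma(7, 18.8).
Mode = (a−1)/b = 6/18.8 ≈ 0.3191.

λ̂_MAP = 0.3191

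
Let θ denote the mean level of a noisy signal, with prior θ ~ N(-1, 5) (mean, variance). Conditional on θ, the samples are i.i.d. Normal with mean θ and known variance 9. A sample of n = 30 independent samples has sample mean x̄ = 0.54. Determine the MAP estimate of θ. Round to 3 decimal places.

n = 30, x̄ = 0.54.
For a Normal prior and Normal likelihood with known variance, the posterior is Normal; its mode equals its mean, the precision-weighted average.
Prior precision 1/σ₀² = 1/5 = 0.2; data precision n/σ² = 30/9 = 10/3.
θ̂ = (0.2·(-1) + (10/3)·0.54) / (0.2 + 10/3) = 1.6/(53/15) = 24/53 ≈ 0.453.

θ̂_MAP = 0.453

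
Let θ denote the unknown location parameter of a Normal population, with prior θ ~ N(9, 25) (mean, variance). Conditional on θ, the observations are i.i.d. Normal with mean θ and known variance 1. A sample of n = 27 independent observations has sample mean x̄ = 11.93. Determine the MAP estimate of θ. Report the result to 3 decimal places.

θ̂_MAP = 11.926

n = 27, x̄ = 11.93.
For a Normal prior and Normal likelihood with known variance, the posterior is Normal; its mode equals its mean, the precision-weighted average.
Prior precision 1/σ₀² = 1/25 = 0.04; data precision n/σ² = 27/1 = 27.
θ̂ = (0.04·9 + 27·11.93) / (0.04 + 27) = 322.47/27.04 = 32247/2704 ≈ 11.926.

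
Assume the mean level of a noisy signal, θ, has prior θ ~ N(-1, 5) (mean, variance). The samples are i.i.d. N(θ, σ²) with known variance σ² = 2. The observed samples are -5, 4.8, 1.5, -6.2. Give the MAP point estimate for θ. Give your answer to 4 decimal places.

n = 4; x̄ = ((-5) + 4.8 + 1.5 + (-6.2))/4 = -4.9/4 = -1.225.
For a Normal prior and Normal likelihood with known variance, the posterior is Normal; its mode equals its mean, the precision-weighted average.
Prior precision 1/σ₀² = 1/5 = 0.2; data precision n/σ² = 4/2 = 2.
θ̂ = (0.2·(-1) + 2·(-1.225)) / (0.2 + 2) = (-2.65)/2.2 = -53/44 ≈ -1.2045.

θ̂_MAP = -1.2045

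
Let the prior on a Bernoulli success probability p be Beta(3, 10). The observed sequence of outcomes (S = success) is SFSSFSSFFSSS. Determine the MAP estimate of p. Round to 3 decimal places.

p̂_MAP = 0.435

Prior: Beta(3, 10).
Data: 8 successes in 12 trials (from the sequence). The binomial likelihood contributes p^8(1−p)^4, so the posterior is Beta(3+8, 10+4) = Beta(11, 14).
For Beta(a, b) with a, b > 1 the mode is (a−1)/(a+b−2) = 10/23 ≈ 0.435.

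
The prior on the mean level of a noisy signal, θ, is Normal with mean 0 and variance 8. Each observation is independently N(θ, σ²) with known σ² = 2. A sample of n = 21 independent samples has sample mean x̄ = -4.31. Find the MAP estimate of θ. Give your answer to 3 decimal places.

n = 21, x̄ = -4.31.
For a Normal prior and Normal likelihood with known variance, the posterior is Normal; its mode equals its mean, the precision-weighted average.
Prior precision 1/σ₀² = 1/8 = 0.125; data precision n/σ² = 21/2 = 10.5.
θ̂ = (0.125·0 + 10.5·(-4.31)) / (0.125 + 10.5) = (-45.255)/10.625 = -9051/2125 ≈ -4.259.

θ̂_MAP = -4.259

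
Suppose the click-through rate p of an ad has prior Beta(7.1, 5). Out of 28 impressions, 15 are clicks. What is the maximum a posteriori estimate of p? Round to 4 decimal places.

p̂_MAP = 0.5538

Prior: Beta(7.1, 5).
Data: 15 successes in 28 trials. The binomial likelihood contributes p^15(1−p)^13, so the posterior is Beta(7.1+15, 5+13) = Beta(22.1, 18).
For Beta(a, b) with a, b > 1 the mode is (a−1)/(a+b−2) = 21.1/38.1 ≈ 0.5538.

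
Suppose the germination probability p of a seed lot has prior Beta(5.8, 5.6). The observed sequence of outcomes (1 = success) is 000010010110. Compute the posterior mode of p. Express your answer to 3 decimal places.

Prior: Beta(5.8, 5.6).
Data: 4 successes in 12 trials (from the sequence). The binomial likelihood contributes p^4(1−p)^8, so the posterior is Beta(5.8+4, 5.6+8) = Beta(9.8, 13.6).
For Beta(a, b) with a, b > 1 the mode is (a−1)/(a+b−2) = 8.8/21.4 ≈ 0.411.

p̂_MAP = 0.411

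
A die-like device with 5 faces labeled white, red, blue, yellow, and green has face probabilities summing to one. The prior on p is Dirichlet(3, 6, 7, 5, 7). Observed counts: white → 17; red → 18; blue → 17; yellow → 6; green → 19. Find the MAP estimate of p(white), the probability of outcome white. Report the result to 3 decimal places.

MAP estimate of p(white) = 0.190

The posterior is Dirichlet(αᵢ + nᵢ) = Dirichlet(20, 24, 24, 11, 26).
For a Dirichlet(a₁,…,a_K) with all aᵢ > 1, the mode has j-th component (aⱼ − 1)/(Σaᵢ − K).
Here Σaᵢ = 105 and K = 5, so p(white) = (20 − 1)/(105 − 5) = 19/100 ≈ 0.190.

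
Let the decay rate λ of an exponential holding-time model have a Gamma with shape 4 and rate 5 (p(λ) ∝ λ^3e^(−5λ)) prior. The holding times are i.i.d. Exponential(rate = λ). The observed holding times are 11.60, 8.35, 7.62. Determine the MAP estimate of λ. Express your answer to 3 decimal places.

λ̂_MAP = 0.184

The Exponential(rate=λ) likelihood is ∝ λ^n e^(−λΣtᵢ). Here n = 3 and Σtᵢ = 11.60 + 8.35 + 7.62 = 27.57.
Posterior ∝ λ^3e^(−5λ) · λ^3e^(−27.57λ) = λ^6e^(−32.57λ), i.e. Gamma(7, 32.57).
Mode = (a−1)/b = 6/32.57 ≈ 0.184.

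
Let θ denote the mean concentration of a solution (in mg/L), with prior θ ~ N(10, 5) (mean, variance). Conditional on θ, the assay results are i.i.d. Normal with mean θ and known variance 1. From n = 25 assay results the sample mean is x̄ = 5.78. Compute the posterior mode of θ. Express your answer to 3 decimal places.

θ̂_MAP = 5.813

n = 25, x̄ = 5.78.
For a Normal prior and Normal likelihood with known variance, the posterior is Normal; its mode equals its mean, the precision-weighted average.
Prior precision 1/σ₀² = 1/5 = 0.2; data precision n/σ² = 25/1 = 25.
θ̂ = (0.2·10 + 25·5.78) / (0.2 + 25) = 146.5/25.2 = 1465/252 ≈ 5.813.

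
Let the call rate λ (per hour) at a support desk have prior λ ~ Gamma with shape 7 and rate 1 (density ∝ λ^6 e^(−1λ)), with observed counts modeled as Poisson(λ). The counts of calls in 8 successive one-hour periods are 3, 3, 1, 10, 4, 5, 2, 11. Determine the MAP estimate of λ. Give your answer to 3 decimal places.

Σxᵢ = 3+3+1+10+4+5+2+11 = 39, with n = 8.
Posterior ∝ λ^6e^(−1λ) · λ^39e^(−8λ) = λ^45e^(−9λ), i.e. Gamma(shape=46, rate=9).
The mode of a Gamma(a, b) with a ≥ 1 (shape–rate) is (a−1)/b = 45/9 ≈ 5.000.

λ̂_MAP = 5.000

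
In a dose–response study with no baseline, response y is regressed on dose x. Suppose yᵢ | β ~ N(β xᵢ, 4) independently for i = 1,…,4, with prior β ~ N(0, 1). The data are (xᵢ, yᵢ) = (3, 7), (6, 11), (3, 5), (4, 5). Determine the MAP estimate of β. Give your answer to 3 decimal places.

β̂_MAP = 1.649

log p(β | y) = −Σ(yᵢ − βxᵢ)²/(2·4) − β²/(2·1) + const.
Setting the derivative to zero: Σxᵢ(yᵢ − βxᵢ)/4 − β/1 = 0, so β = Σxᵢyᵢ / (Σxᵢ² + σ²/τ²).
Σxᵢyᵢ = 3·7 + 6·11 + 3·5 + 4·5 = 122; Σxᵢ² = 70; σ²/τ² = 4.
β̂_MAP = 122 / (70 + 4) = 122/74 ≈ 1.649.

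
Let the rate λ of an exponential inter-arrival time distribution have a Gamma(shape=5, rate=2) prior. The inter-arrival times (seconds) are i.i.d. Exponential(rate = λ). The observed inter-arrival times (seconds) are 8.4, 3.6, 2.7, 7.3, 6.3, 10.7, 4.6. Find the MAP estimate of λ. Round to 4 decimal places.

λ̂_MAP = 0.2412

The Exponential(rate=λ) likelihood is ∝ λ^n e^(−λΣtᵢ). Here n = 7 and Σtᵢ = 8.4 + 3.6 + 2.7 + 7.3 + 6.3 + 10.7 + 4.6 = 43.6.
Posterior ∝ λ^4e^(−2λ) · λ^7e^(−43.6λ) = λ^11e^(−45.6λ), i.e. Gamma(12, 45.6).
Mode = (a−1)/b = 11/45.6 ≈ 0.2412.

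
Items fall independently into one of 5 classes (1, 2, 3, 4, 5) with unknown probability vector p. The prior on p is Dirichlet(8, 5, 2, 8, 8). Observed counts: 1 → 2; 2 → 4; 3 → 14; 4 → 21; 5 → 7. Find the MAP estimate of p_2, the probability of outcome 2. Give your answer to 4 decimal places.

MAP estimate: 0.1081

The posterior is Dirichlet(αᵢ + nᵢ) = Dirichlet(10, 9, 16, 29, 15).
For a Dirichlet(a₁,…,a_K) with all aᵢ > 1, the mode has j-th component (aⱼ − 1)/(Σaᵢ − K).
Here Σaᵢ = 79 and K = 5, so p_2 = (9 − 1)/(79 − 5) = 8/74 ≈ 0.1081.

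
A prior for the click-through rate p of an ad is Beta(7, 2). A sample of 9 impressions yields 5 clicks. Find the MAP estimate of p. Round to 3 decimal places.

Prior: Beta(7, 2).
Data: 5 successes in 9 trials. The binomial likelihood contributes p^5(1−p)^4, so the posterior is Beta(7+5, 2+4) = Beta(12, 6).
For Beta(a, b) with a, b > 1 the mode is (a−1)/(a+b−2) = 11/16 ≈ 0.688.

p̂_MAP = 0.688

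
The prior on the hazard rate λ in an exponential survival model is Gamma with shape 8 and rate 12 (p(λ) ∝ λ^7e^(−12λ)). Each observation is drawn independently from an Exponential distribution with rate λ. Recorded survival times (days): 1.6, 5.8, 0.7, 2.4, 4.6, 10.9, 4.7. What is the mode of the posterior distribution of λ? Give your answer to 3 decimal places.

The Exponential(rate=λ) likelihood is ∝ λ^n e^(−λΣtᵢ). Here n = 7 and Σtᵢ = 1.6 + 5.8 + 0.7 + 2.4 + 4.6 + 10.9 + 4.7 = 30.7.
Posterior ∝ λ^7e^(−12λ) · λ^7e^(−30.7λ) = λ^14e^(−42.7λ), i.e. Gamma(15, 42.7).
Mode = (a−1)/b = 14/42.7 ≈ 0.328.

λ̂_MAP = 0.328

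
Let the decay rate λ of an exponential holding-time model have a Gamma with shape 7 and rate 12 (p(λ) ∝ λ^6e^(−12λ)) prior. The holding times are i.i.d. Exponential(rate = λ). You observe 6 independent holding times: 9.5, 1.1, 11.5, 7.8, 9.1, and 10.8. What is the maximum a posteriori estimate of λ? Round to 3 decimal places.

The Exponential(rate=λ) likelihood is ∝ λ^n e^(−λΣtᵢ). Here n = 6 and Σtᵢ = 9.5 + 1.1 + 11.5 + 7.8 + 9.1 + 10.8 = 49.8.
Posterior ∝ λ^6e^(−12λ) · λ^6e^(−49.8λ) = λ^12e^(−61.8λ), i.e. Gamma(13, 61.8).
Mode = (a−1)/b = 12/61.8 ≈ 0.194.

λ̂_MAP = 0.194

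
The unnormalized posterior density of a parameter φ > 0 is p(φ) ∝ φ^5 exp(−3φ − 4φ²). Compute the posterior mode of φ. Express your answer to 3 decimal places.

ℓ'(φ) = 5/φ − 3 − 8φ. Setting this to zero and multiplying by φ: 8φ² + 3φ − 5 = 0.
φ = (−3 + √(3² + 4·8·5)) / (2·8) = (−3 + √169) / 16 = (−3 + 13)/16 = 5/8.
ℓ''(φ) = −5/φ² − 8 < 0, confirming a maximum.

φ̂_MAP = 0.625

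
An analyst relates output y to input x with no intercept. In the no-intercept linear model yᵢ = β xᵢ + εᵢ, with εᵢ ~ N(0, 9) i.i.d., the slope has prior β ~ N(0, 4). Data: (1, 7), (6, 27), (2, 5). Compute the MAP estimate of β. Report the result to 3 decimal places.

β̂_MAP = 4.139

log p(β | y) = −Σ(yᵢ − βxᵢ)²/(2·9) − β²/(2·4) + const.
Setting the derivative to zero: Σxᵢ(yᵢ − βxᵢ)/9 − β/4 = 0, so β = Σxᵢyᵢ / (Σxᵢ² + σ²/τ²).
Σxᵢyᵢ = 1·7 + 6·27 + 2·5 = 179; Σxᵢ² = 41; σ²/τ² = 2.25.
β̂_MAP = 179 / (41 + 2.25) = 179/43.25 ≈ 4.139.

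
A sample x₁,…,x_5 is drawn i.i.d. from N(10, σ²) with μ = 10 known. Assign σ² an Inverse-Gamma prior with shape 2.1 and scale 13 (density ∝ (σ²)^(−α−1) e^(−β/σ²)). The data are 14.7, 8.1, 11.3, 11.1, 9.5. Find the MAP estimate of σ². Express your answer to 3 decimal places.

σ̂²_MAP = 4.897

Sum of squared deviations about the known mean: SS = (14.7−10)² + (8.1−10)² + (11.3−10)² + (11.1−10)² + (9.5−10)² = 28.85.
The Normal likelihood contributes (σ²)^(−n/2) exp(−SS/(2σ²)), so the posterior is Inverse-Gamma(α + n/2, β + SS/2) = Inverse-Gamma(4.6, 27.425).
The mode of Inverse-Gamma(a, b) is b/(a+1) = 27.425/5.6 ≈ 4.897.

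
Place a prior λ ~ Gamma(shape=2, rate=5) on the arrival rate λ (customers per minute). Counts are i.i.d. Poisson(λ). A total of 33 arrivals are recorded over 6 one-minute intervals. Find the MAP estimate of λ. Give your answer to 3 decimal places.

λ̂_MAP = 3.091

Σxᵢ = 33, n = 6.
Posterior ∝ λe^(−5λ) · λ^33e^(−6λ) = λ^34e^(−11λ), i.e. Gamma(shape=35, rate=11).
The mode of a Gamma(a, b) with a ≥ 1 (shape–rate) is (a−1)/b = 34/11 ≈ 3.091.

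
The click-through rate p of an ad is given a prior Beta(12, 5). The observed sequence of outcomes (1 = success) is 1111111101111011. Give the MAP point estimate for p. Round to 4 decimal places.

p̂_MAP = 0.8065

Prior: Beta(12, 5).
Data: 14 successes in 16 trials (from the sequence). The binomial likelihood contributes p^14(1−p)^2, so the posterior is Beta(12+14, 5+2) = Beta(26, 7).
For Beta(a, b) with a, b > 1 the mode is (a−1)/(a+b−2) = 25/31 ≈ 0.8065.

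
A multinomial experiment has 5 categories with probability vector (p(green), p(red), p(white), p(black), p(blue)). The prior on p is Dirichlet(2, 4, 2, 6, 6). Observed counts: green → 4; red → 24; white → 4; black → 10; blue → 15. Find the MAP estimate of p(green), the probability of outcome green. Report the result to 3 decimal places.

MAP estimate of p(green) = 0.069

The posterior is Dirichlet(αᵢ + nᵢ) = Dirichlet(6, 28, 6, 16, 21).
For a Dirichlet(a₁,…,a_K) with all aᵢ > 1, the mode has j-th component (aⱼ − 1)/(Σaᵢ − K).
Here Σaᵢ = 77 and K = 5, so p(green) = (6 − 1)/(77 − 5) = 5/72 ≈ 0.069.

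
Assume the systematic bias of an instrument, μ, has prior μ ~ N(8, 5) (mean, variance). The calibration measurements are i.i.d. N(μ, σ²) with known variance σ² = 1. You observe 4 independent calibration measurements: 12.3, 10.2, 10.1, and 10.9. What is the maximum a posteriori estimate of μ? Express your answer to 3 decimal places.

n = 4; x̄ = (12.3 + 10.2 + 10.1 + 10.9)/4 = 43.5/4 = 10.875.
For a Normal prior and Normal likelihood with known variance, the posterior is Normal; its mode equals its mean, the precision-weighted average.
Prior precision 1/σ₀² = 1/5 = 0.2; data precision n/σ² = 4/1 = 4.
μ̂ = (0.2·8 + 4·10.875) / (0.2 + 4) = 45.1/4.2 = 451/42 ≈ 10.738.

μ̂_MAP = 10.738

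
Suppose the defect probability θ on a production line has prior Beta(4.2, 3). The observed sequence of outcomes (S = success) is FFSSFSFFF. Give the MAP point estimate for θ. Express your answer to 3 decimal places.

θ̂_MAP = 0.437

Prior: Beta(4.2, 3).
Data: 3 successes in 9 trials (from the sequence). The binomial likelihood contributes θ^3(1−θ)^6, so the posterior is Beta(4.2+3, 3+6) = Beta(7.2, 9).
For Beta(a, b) with a, b > 1 the mode is (a−1)/(a+b−2) = 6.2/14.2 ≈ 0.437.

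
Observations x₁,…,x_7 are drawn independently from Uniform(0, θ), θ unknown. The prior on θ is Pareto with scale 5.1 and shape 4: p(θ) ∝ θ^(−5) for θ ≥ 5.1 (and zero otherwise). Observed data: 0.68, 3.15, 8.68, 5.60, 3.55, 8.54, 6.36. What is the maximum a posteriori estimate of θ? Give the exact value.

θ̂_MAP = 8.68

The Uniform(0, θ) likelihood is θ^(−n) for θ ≥ max(xᵢ), zero otherwise. Here max(xᵢ) = 8.68.
Posterior ∝ θ^(−5) · θ^(−7) = θ^(−12) on θ ≥ max(5.1, 8.68) = 8.68.
This density is strictly decreasing in θ, so the posterior mode lies at the lower boundary of the support.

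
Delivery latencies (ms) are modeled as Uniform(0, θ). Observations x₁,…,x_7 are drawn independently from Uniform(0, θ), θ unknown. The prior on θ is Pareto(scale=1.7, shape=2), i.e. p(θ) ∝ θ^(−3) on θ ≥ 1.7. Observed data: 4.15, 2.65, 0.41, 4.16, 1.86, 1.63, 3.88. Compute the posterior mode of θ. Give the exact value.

The Uniform(0, θ) likelihood is θ^(−n) for θ ≥ max(xᵢ), zero otherwise. Here max(xᵢ) = 4.16.
Posterior ∝ θ^(−3) · θ^(−7) = θ^(−10) on θ ≥ max(1.7, 4.16) = 4.16.
This density is strictly decreasing in θ, so the posterior mode lies at the lower boundary of the support.

θ̂_MAP = 4.16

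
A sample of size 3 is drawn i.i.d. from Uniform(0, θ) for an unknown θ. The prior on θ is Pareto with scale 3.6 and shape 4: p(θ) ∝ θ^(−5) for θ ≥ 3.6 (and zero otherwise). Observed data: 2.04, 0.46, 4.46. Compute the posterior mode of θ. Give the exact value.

The Uniform(0, θ) likelihood is θ^(−n) for θ ≥ max(xᵢ), zero otherwise. Here max(xᵢ) = 4.46.
Posterior ∝ θ^(−5) · θ^(−3) = θ^(−8) on θ ≥ max(3.6, 4.46) = 4.46.
This density is strictly decreasing in θ, so the posterior mode lies at the lower boundary of the support.

θ̂_MAP = 4.46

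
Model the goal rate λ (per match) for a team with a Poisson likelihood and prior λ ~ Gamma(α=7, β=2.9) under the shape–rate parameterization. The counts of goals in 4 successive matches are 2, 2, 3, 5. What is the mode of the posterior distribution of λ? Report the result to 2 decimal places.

Σxᵢ = 2+2+3+5 = 12, with n = 4.
Posterior ∝ λ^6e^(−2.9λ) · λ^12e^(−4λ) = λ^18e^(−6.9λ), i.e. Gamma(shape=19, rate=6.9).
The mode of a Gamma(a, b) with a ≥ 1 (shape–rate) is (a−1)/b = 18/6.9 ≈ 2.61.

λ̂_MAP = 2.61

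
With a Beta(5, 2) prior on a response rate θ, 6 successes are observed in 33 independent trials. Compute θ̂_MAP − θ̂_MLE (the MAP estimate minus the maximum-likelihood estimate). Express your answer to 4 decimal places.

MAP − MLE = 0.0813

Posterior is Beta(11, 29); MAP = (11−1)/(40−2) = 10/38 ≈ 0.26316.
MLE ignores the prior: θ̂_MLE = k/n = 6/33 ≈ 0.18182.
Difference = 10/38 − 6/33 = 17/209 ≈ 0.0813.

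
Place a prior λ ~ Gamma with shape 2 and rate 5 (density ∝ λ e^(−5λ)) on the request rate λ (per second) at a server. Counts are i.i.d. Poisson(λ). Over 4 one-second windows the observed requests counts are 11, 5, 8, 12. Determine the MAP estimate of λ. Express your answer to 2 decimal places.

Σxᵢ = 11+5+8+12 = 36, with n = 4.
Posterior ∝ λe^(−5λ) · λ^36e^(−4λ) = λ^37e^(−9λ), i.e. Gamma(shape=38, rate=9).
The mode of a Gamma(a, b) with a ≥ 1 (shape–rate) is (a−1)/b = 37/9 ≈ 4.11.

λ̂_MAP = 4.11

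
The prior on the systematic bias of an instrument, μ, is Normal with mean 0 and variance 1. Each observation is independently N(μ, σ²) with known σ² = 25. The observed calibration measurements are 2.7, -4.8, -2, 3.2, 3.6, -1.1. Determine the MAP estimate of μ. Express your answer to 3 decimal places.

μ̂_MAP = 0.052

n = 6; x̄ = (2.7 + (-4.8) + (-2) + 3.2 + 3.6 + (-1.1))/6 = 1.6/6 = 4/15 ≈ 0.2667.
For a Normal prior and Normal likelihood with known variance, the posterior is Normal; its mode equals its mean, the precision-weighted average.
Prior precision 1/σ₀² = 1/1 = 1; data precision n/σ² = 6/25 = 0.24.
μ̂ = (1·0 + 0.24·(4/15)) / (1 + 0.24) = 0.064/1.24 = 8/155 ≈ 0.052.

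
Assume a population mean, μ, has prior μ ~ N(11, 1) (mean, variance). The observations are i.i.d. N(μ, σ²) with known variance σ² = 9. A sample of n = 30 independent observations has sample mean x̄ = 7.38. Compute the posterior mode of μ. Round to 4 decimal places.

n = 30, x̄ = 7.38.
For a Normal prior and Normal likelihood with known variance, the posterior is Normal; its mode equals its mean, the precision-weighted average.
Prior precision 1/σ₀² = 1/1 = 1; data precision n/σ² = 30/9 = 10/3.
μ̂ = (1·11 + (10/3)·7.38) / (1 + 10/3) = 35.6/(13/3) = 534/65 ≈ 8.2154.

μ̂_MAP = 8.2154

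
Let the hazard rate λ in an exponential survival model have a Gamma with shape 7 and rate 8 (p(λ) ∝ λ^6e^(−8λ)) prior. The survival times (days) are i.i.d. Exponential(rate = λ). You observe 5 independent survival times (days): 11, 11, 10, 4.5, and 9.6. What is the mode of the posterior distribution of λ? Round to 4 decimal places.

The Exponential(rate=λ) likelihood is ∝ λ^n e^(−λΣtᵢ). Here n = 5 and Σtᵢ = 11 + 11 + 10 + 4.5 + 9.6 = 46.1.
Posterior ∝ λ^6e^(−8λ) · λ^5e^(−46.1λ) = λ^11e^(−54.1λ), i.e. Gamma(12, 54.1).
Mode = (a−1)/b = 11/54.1 ≈ 0.2033.

λ̂_MAP = 0.2033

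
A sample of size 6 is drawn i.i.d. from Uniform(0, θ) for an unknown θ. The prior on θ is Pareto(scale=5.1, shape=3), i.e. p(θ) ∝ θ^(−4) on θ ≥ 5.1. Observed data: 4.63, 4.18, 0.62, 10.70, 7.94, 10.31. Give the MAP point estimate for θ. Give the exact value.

θ̂_MAP = 10.70

The Uniform(0, θ) likelihood is θ^(−n) for θ ≥ max(xᵢ), zero otherwise. Here max(xᵢ) = 10.70.
Posterior ∝ θ^(−4) · θ^(−6) = θ^(−10) on θ ≥ max(5.1, 10.70) = 10.70.
This density is strictly decreasing in θ, so the posterior mode lies at the lower boundary of the support.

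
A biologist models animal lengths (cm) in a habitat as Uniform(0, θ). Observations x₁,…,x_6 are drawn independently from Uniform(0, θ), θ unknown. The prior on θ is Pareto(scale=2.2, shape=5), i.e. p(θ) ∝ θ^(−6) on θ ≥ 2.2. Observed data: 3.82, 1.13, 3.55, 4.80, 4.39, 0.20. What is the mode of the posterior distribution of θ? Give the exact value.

The Uniform(0, θ) likelihood is θ^(−n) for θ ≥ max(xᵢ), zero otherwise. Here max(xᵢ) = 4.80.
Posterior ∝ θ^(−6) · θ^(−6) = θ^(−12) on θ ≥ max(2.2, 4.80) = 4.80.
This density is strictly decreasing in θ, so the posterior mode lies at the lower boundary of the support.

θ̂_MAP = 4.80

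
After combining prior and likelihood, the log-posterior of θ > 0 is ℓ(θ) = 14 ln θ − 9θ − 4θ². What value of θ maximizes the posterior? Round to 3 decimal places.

ℓ'(θ) = 14/θ − 9 − 8θ. Setting this to zero and multiplying by θ: 8θ² + 9θ − 14 = 0.
θ = (−9 + √(9² + 4·8·14)) / (2·8) = (−9 + √529) / 16 = (−9 + 23)/16 = 7/8.
ℓ''(θ) = −14/θ² − 8 < 0, confirming a maximum.

θ̂_MAP = 0.875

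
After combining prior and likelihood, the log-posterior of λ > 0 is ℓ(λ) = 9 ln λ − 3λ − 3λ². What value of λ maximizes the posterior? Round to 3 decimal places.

λ̂_MAP = 1.000

ℓ'(λ) = 9/λ − 3 − 6λ. Setting this to zero and multiplying by λ: 6λ² + 3λ − 9 = 0.
λ = (−3 + √(3² + 4·6·9)) / (2·6) = (−3 + √225) / 12 = (−3 + 15)/12 = 1.
ℓ''(λ) = −9/λ² − 6 < 0, confirming a maximum.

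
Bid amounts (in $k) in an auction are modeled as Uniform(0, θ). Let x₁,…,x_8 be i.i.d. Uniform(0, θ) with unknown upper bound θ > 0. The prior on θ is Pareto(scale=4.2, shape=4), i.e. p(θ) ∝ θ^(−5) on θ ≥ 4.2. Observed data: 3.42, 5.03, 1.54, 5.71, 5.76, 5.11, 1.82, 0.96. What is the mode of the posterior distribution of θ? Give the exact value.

θ̂_MAP = 5.76

The Uniform(0, θ) likelihood is θ^(−n) for θ ≥ max(xᵢ), zero otherwise. Here max(xᵢ) = 5.76.
Posterior ∝ θ^(−5) · θ^(−8) = θ^(−13) on θ ≥ max(4.2, 5.76) = 5.76.
This density is strictly decreasing in θ, so the posterior mode lies at the lower boundary of the support.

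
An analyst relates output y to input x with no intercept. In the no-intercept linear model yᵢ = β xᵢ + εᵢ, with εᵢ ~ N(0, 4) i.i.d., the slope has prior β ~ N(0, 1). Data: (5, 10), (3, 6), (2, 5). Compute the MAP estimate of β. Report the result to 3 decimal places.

β̂_MAP = 1.857

log p(β | y) = −Σ(yᵢ − βxᵢ)²/(2·4) − β²/(2·1) + const.
Setting the derivative to zero: Σxᵢ(yᵢ − βxᵢ)/4 − β/1 = 0, so β = Σxᵢyᵢ / (Σxᵢ² + σ²/τ²).
Σxᵢyᵢ = 5·10 + 3·6 + 2·5 = 78; Σxᵢ² = 38; σ²/τ² = 4.
β̂_MAP = 78 / (38 + 4) = 78/42 ≈ 1.857.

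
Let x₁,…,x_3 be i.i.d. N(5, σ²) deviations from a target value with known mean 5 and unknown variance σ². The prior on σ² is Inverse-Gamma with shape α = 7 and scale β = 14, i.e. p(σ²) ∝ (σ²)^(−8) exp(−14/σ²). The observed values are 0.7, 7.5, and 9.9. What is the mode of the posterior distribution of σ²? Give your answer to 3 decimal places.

Sum of squared deviations about the known mean: SS = (0.7−5)² + (7.5−5)² + (9.9−5)² = 48.75.
The Normal likelihood contributes (σ²)^(−n/2) exp(−SS/(2σ²)), so the posterior is Inverse-Gamma(α + n/2, β + SS/2) = Inverse-Gamma(8.5, 38.375).
The mode of Inverse-Gamma(a, b) is b/(a+1) = 38.375/9.5 ≈ 4.039.

σ̂²_MAP = 4.039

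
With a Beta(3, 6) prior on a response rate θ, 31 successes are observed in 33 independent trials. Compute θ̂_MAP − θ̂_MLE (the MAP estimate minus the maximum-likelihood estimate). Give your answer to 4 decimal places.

Posterior is Beta(34, 8); MAP = (34−1)/(42−2) = 33/40 ≈ 0.82500.
MLE ignores the prior: θ̂_MLE = k/n = 31/33 ≈ 0.93939.
Difference = 33/40 − 31/33 = -151/1320 ≈ -0.1144.

MAP − MLE = -0.1144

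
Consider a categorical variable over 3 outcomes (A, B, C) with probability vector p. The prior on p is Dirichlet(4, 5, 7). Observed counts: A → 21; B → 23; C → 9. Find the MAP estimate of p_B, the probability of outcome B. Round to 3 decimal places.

MAP estimate of p_B = 0.409

The posterior is Dirichlet(αᵢ + nᵢ) = Dirichlet(25, 28, 16).
For a Dirichlet(a₁,…,a_K) with all aᵢ > 1, the mode has j-th component (aⱼ − 1)/(Σaᵢ − K).
Here Σaᵢ = 69 and K = 3, so p_B = (28 − 1)/(69 − 3) = 27/66 ≈ 0.409.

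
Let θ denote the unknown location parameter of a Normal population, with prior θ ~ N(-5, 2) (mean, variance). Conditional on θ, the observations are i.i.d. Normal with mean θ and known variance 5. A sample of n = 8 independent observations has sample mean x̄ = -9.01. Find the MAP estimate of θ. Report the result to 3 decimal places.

n = 8, x̄ = -9.01.
For a Normal prior and Normal likelihood with known variance, the posterior is Normal; its mode equals its mean, the precision-weighted average.
Prior precision 1/σ₀² = 1/2 = 0.5; data precision n/σ² = 8/5 = 1.6.
θ̂ = (0.5·(-5) + 1.6·(-9.01)) / (0.5 + 1.6) = (-16.916)/2.1 = -4229/525 ≈ -8.055.

θ̂_MAP = -8.055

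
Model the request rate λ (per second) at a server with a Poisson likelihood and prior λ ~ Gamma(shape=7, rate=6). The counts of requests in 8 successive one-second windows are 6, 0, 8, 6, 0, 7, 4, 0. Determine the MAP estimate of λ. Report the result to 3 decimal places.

λ̂_MAP = 2.643

Σxᵢ = 6+0+8+6+0+7+4+0 = 31, with n = 8.
Posterior ∝ λ^6e^(−6λ) · λ^31e^(−8λ) = λ^37e^(−14λ), i.e. Gamma(shape=38, rate=14).
The mode of a Gamma(a, b) with a ≥ 1 (shape–rate) is (a−1)/b = 37/14 ≈ 2.643.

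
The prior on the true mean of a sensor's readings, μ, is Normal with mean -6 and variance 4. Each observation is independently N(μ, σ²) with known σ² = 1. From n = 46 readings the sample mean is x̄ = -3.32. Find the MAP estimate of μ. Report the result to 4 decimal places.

n = 46, x̄ = -3.32.
For a Normal prior and Normal likelihood with known variance, the posterior is Normal; its mode equals its mean, the precision-weighted average.
Prior precision 1/σ₀² = 1/4 = 0.25; data precision n/σ² = 46/1 = 46.
μ̂ = (0.25·(-6) + 46·(-3.32)) / (0.25 + 46) = (-154.22)/46.25 = -15422/4625 ≈ -3.3345.

μ̂_MAP = -3.3345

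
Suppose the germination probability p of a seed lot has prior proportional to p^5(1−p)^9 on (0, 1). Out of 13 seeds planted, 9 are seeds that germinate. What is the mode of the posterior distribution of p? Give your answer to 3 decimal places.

The prior density ∝ p^5(1−p)^9 is the kernel of Beta(6, 10).
Data: 9 successes in 13 trials. The binomial likelihood contributes p^9(1−p)^4, so the posterior is Beta(6+9, 10+4) = Beta(15, 14).
For Beta(a, b) with a, b > 1 the mode is (a−1)/(a+b−2) = 14/27 ≈ 0.519.

p̂_MAP = 0.519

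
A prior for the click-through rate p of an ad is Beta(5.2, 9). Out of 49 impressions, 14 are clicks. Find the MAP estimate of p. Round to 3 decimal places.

p̂_MAP = 0.297

Prior: Beta(5.2, 9).
Data: 14 successes in 49 trials. The binomial likelihood contributes p^14(1−p)^35, so the posterior is Beta(5.2+14, 9+35) = Beta(19.2, 44).
For Beta(a, b) with a, b > 1 the mode is (a−1)/(a+b−2) = 18.2/61.2 ≈ 0.297.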